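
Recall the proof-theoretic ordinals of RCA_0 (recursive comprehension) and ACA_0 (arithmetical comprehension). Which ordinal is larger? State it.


Proof-theoretic ordinal of RCA_0 (recursive comprehension): omega^omega
Proof-theoretic ordinal of ACA_0 (arithmetical comprehension): epsilon_0
Comparing: omega^omega < epsilon_0.
The larger ordinal is epsilon_0 (from ACA_0 (arithmetical comprehension)).

epsilon_0


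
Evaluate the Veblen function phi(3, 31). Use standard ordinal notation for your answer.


phi(3, 31):
phi(3, beta) = eta_beta (the beta-th eta number, fixed point of zeta).
phi(3, 31) = eta_31

eta_31


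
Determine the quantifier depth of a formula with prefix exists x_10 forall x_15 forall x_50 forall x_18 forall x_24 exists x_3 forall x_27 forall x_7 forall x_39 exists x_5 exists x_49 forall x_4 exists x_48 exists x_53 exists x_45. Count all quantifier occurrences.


Quantifier prefix has 15 quantifier symbols.
Quantifier depth = 15

15


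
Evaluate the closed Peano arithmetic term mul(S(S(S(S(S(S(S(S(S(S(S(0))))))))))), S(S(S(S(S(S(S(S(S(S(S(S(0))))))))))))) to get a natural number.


mul(S^11(0), S^12(0)):
S^11(0) = 11
S^12(0) = 12
11 * 12 = 132

132


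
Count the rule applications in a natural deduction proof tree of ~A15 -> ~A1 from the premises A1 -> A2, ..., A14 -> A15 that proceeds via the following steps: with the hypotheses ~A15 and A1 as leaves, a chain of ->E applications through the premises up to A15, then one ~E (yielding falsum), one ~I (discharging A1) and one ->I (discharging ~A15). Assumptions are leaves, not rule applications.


From hypothesis A1, 14 ->E steps along the 14 premises yield A15.
~E with hypothesis ~A15 gives falsum (1 node); ~I discharging A1 gives ~A1 (1 node); ->I discharging ~A15 gives the goal (1 node).
Total = 14 + 3 = 17 inference nodes.

17


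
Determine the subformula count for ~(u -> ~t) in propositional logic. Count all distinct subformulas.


Formula: ~(u -> ~t)
Subformulas found:
  1. u
  2. t
  3. ~t
  4. (u -> ~t)
  5. ~(u -> ~t)
Total distinct subformulas = 5

5


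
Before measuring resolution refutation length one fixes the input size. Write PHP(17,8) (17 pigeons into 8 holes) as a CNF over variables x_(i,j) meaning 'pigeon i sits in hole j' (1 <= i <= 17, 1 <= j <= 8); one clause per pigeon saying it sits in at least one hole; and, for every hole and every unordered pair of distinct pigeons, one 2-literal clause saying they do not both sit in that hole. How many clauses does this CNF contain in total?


PHP(17,8): 17 pigeons, 8 holes, 17*8 = 136 variables.
- pigeon clauses: one per pigeon -> 17 clauses
- hole clauses: 8 holes * C(17,2) = 8 * 136 -> 1088 clauses
Total clauses = 17 + 1088 = 1105

1105


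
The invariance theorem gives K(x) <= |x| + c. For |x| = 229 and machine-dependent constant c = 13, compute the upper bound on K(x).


K(x) <= |x| + c = 229 + 13 = 242

242


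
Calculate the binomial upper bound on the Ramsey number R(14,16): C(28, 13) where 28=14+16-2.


R(14,16) <= C(14+16-2, 14-1) = C(28, 13)
C(28, 13) = 28! / (13! * 15!)
= 37442160

37442160


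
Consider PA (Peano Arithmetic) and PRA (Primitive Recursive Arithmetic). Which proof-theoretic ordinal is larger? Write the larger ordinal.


Proof-theoretic ordinal of PA (Peano Arithmetic): epsilon_0
Proof-theoretic ordinal of PRA (Primitive Recursive Arithmetic): omega^omega
Comparing: omega^omega < epsilon_0.
The larger ordinal is epsilon_0 (from PA (Peano Arithmetic)).

epsilon_0


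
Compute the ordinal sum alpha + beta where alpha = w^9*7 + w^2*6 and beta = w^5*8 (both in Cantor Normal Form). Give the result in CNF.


Ordinal addition (w^9*7 + w^2*6) + w^5*8:
alpha's leading term has exponent 9 > beta's exponent 5, so it survives.
alpha's tail term has exponent 2 < beta's exponent 5, so it is absorbed by beta.
In ordinal addition, any term followed by a strictly larger-exponent term is absorbed.
Result = w^9*7 + w^5*8

w^9*7 + w^5*8


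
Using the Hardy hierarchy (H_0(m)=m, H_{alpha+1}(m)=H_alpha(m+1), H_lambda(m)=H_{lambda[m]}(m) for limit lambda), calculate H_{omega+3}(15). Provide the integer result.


H_{omega+3}(15):
Unwind the 3 successor steps: H_{omega+3}(15) = H_omega(15+3) = H_omega(18).
H_omega(m) = H_m(m) = m + m = 2m.
Result = 2 * 18 = 36

36


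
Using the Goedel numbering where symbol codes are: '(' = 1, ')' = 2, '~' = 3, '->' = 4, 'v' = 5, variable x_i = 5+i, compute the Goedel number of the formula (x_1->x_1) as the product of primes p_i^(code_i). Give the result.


Formula: (x_1->x_1)
Symbol codes: [1, 6, 4, 6, 2]
Primes: [2, 3, 5, 7, 11]
p_1^1 = 2^1 = 2
p_2^6 = 3^6 = 729
p_3^4 = 5^4 = 625
p_4^6 = 7^6 = 117649
p_5^2 = 11^2 = 121
Product = 12972125801250

12972125801250


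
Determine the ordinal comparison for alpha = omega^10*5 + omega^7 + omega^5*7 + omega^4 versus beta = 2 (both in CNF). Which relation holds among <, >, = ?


Compare term by term from highest exponent:
alpha = omega^10*5 + omega^7 + omega^5*7 + omega^4
beta = 2
Term 1: alpha has omega^10*5, beta has omega^0*2
Term 2: alpha has omega^7*1, beta has omega^0*0
Term 3: alpha has omega^5*7, beta has omega^0*0
Term 4: alpha has omega^4*1, beta has omega^0*0
Result: alpha > beta

alpha > beta


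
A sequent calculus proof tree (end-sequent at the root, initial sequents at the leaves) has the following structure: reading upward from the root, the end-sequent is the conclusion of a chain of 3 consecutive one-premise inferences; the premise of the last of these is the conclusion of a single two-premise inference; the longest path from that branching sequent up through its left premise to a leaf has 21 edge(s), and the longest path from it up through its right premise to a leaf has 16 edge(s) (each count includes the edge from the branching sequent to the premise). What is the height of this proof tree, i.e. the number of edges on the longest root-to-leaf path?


Longest path through the left premise: 21 edges (measured from the branching sequent)
Longest path through the right premise: 16 edges
Height of the subtree rooted at the branching sequent: max(21, 16) = 21
The branching sequent sits 3 edges above the root (the chain of one-premise inferences), so height = 21 + 3 = 24

24


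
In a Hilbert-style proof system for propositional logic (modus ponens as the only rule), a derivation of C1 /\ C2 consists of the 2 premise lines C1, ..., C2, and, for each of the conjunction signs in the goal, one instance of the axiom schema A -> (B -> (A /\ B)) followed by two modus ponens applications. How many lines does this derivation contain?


Conjoining 2 premises:
- 2 premise lines
- the goal has 1 conjunction signs; each costs 1 axiom instance + 2 MP = 3 lines: 3 * 1 = 3
Total = 2 + 3 = 5 lines.

5


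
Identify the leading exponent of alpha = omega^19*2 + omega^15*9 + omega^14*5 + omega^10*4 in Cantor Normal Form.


CNF: omega^19*2 + omega^15*9 + omega^14*5 + omega^10*4
The leading term is omega^19*2, which has exponent 19.

19


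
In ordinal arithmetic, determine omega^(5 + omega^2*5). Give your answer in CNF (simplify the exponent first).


omega^(5 + omega^2*5):
In ordinal addition a term is absorbed by a following term of strictly larger exponent: 0 < 2, so 5 + omega^2*5 = omega^2*5.
omega raised to a CNF ordinal is a single CNF term: Result = omega^(omega^2*5)

omega^(omega^2*5)


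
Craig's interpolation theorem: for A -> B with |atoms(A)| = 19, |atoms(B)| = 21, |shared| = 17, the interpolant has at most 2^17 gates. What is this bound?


Shared atoms = 17
Craig interpolant size bound = 2^17
= 131072

131072


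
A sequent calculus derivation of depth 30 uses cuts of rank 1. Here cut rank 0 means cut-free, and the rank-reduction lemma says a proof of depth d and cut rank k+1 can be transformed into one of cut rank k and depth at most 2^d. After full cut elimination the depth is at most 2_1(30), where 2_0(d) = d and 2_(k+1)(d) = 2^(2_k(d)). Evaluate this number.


Each rank reduction sends depth d to at most 2^d; cut rank r needs r reductions.
2_0(30) = 30
2_1(30) = 2^30 = 1073741824
Cut-free depth bound = 1073741824

1073741824


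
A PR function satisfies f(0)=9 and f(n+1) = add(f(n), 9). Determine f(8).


f(0) = 9
f(1) = add(f(0), 9) = add(9, 9) = 18
f(2) = add(f(1), 9) = add(18, 9) = 27
f(3) = add(f(2), 9) = add(27, 9) = 36
f(4) = add(f(3), 9) = add(36, 9) = 45
f(5) = add(f(4), 9) = add(45, 9) = 54
f(6) = add(f(5), 9) = add(54, 9) = 63
f(7) = add(f(6), 9) = add(63, 9) = 72
f(8) = add(f(7), 9) = add(72, 9) = 81


81


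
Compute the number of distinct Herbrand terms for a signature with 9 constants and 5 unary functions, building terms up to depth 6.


Herbrand terms by depth:
Depth 0: 9 constants
Depth 1: 45 new terms (running total: 54)
Depth 2: 225 new terms (running total: 279)
Depth 3: 1125 new terms (running total: 1404)
Depth 4: 5625 new terms (running total: 7029)
Depth 5: 28125 new terms (running total: 35154)
Depth 6: 140625 new terms (running total: 175779)
Total distinct ground terms = 175779

175779


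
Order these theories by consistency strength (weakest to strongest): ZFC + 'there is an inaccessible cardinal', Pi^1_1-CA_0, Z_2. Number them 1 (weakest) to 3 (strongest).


Ordering by consistency strength:
1. Pi^1_1-CA_0
2. Z_2
3. ZFC + 'there is an inaccessible cardinal'


ZFC + 'there is an inaccessible cardinal'=3, Pi^1_1-CA_0=1, Z_2=2


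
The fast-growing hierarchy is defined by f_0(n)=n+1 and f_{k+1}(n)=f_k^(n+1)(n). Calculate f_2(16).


f_2(16) = f_1^17(16)
f_1(m) = 2m + 1.
Iterating: f_1^k(n) = 2^k*(n+1) - 1.
f_2(16) = 2^17*(16+1) - 1 = 131072*17 - 1 = 2228223

2228223


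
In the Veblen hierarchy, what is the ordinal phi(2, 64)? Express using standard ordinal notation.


phi(2, 64):
phi(2, beta) = zeta_beta (the beta-th zeta number, fixed point of epsilon).
phi(2, 64) = zeta_64

zeta_64


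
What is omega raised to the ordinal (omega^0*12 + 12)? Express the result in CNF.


omega^(omega^0*12 + 12):
omega^0 = 1, so the exponent is 12 + 12 = 24 (finite ordinal addition).
Result = omega^24, already a single CNF term.

omega^24


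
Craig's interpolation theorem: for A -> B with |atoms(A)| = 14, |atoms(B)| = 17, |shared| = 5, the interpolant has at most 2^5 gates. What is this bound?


Shared atoms = 5
Craig interpolant size bound = 2^5
= 32

32


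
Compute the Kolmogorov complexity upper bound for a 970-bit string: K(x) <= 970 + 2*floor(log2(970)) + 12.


floor(log2(970)) = 9
2 * 9 = 18
K(x) <= 970 + 18 + 12 = 1000

1000


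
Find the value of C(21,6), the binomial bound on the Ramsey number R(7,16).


R(7,16) <= C(7+16-2, 7-1) = C(21, 6)
C(21, 6) = 21! / (6! * 15!)
= 54264

54264


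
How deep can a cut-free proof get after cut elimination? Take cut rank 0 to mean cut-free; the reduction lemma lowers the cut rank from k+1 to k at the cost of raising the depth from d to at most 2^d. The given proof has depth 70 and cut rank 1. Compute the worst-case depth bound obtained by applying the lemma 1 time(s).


Each rank reduction sends depth d to at most 2^d; cut rank r needs r reductions.
2_0(70) = 70
2_1(70) = 2^70 = 1180591620717411303424
Cut-free depth bound = 1180591620717411303424

1180591620717411303424


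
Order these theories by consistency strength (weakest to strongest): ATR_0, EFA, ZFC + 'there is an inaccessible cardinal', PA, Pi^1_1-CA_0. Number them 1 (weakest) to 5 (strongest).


Ordering by consistency strength:
1. EFA
2. PA
3. ATR_0
4. Pi^1_1-CA_0
5. ZFC + 'there is an inaccessible cardinal'


ATR_0=3, EFA=1, ZFC + 'there is an inaccessible cardinal'=5, PA=2, Pi^1_1-CA_0=4


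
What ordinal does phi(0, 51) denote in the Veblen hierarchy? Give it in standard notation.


phi(0, 51):
phi(0, beta) = omega^beta by definition.
phi(0, 51) = omega^51

omega^51


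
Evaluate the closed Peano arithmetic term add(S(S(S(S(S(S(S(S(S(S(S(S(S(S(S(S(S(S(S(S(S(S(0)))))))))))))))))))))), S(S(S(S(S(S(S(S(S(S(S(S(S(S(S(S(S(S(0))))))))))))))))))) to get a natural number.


add(S^22(0), S^18(0)):
S^22(0) = 22
S^18(0) = 18
22 + 18 = 40

40


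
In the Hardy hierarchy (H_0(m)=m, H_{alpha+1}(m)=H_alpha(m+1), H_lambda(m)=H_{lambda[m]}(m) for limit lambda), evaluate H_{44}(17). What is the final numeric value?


H_44(17):
For finite ordinals k, H_k(n) = n + k (each successor step adds 1).
H_44(17) = 17 + 44 = 61

61


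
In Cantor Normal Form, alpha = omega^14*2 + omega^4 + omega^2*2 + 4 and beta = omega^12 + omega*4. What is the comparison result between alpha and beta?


Compare term by term from highest exponent:
alpha = omega^14*2 + omega^4 + omega^2*2 + 4
beta = omega^12 + omega*4
Term 1: alpha has omega^14*2, beta has omega^12*1
Term 2: alpha has omega^4*1, beta has omega^1*4
Term 3: alpha has omega^2*2, beta has omega^0*0
Term 4: alpha has omega^0*4, beta has omega^0*0
Result: alpha > beta

alpha > beta


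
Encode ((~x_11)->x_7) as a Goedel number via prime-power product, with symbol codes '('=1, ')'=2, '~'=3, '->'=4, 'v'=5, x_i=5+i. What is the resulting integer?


Formula: ((~x_11)->x_7)
Symbol codes: [1, 1, 3, 16, 2, 4, 12, 2]
Primes: [2, 3, 5, 7, 11, 13, 17, 19]
p_1^1 = 2^1 = 2
p_2^1 = 3^1 = 3
p_3^3 = 5^3 = 125
p_4^16 = 7^16 = 33232930569601
p_5^2 = 11^2 = 121
p_6^4 = 13^4 = 28561
p_7^12 = 17^12 = 582622237229761
p_8^2 = 19^2 = 361
Product = 18116860555873178719514269212308822100750

18116860555873178719514269212308822100750


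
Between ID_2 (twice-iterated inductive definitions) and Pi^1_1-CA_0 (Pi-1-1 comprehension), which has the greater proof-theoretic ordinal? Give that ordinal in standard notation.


Proof-theoretic ordinal of ID_2 (twice-iterated inductive definitions): psi_0(epsilon_{Omega_2+1})
Proof-theoretic ordinal of Pi^1_1-CA_0 (Pi-1-1 comprehension): psi_0(Omega_omega)
Comparing: psi_0(epsilon_{Omega_2+1}) < psi_0(Omega_omega).
The larger ordinal is psi_0(Omega_omega) (from Pi^1_1-CA_0 (Pi-1-1 comprehension)).

psi_0(Omega_omega)


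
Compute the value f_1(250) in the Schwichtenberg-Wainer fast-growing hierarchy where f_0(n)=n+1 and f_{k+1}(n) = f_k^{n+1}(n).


f_1(250) = f_0^251(250)
f_0 adds 1 each time, applied 251 times.
f_1(250) = 250 + 251 = 501

501


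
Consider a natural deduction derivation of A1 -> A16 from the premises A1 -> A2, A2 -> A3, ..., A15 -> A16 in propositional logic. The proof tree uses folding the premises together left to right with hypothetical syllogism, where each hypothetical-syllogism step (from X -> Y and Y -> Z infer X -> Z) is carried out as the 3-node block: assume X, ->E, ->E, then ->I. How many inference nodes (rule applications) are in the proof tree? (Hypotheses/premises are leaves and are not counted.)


There are 15 premises in the chain. The first HS step combines premises 1 and 2; each further premise needs one more HS step.
So 15 premises require 15 - 1 = 14 hypothetical-syllogism steps.
Each HS step uses 3 inference nodes (->E, ->E, ->I).
14 * 3 = 42 total inference nodes.

42


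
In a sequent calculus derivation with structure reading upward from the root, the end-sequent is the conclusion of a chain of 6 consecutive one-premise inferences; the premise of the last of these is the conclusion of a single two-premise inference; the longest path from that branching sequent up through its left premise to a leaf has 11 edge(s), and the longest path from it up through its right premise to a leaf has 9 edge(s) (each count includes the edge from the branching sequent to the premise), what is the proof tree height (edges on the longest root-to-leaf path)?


Longest path through the left premise: 11 edges (measured from the branching sequent)
Longest path through the right premise: 9 edges
Height of the subtree rooted at the branching sequent: max(11, 9) = 11
The branching sequent sits 6 edges above the root (the chain of one-premise inferences), so height = 11 + 6 = 17

17


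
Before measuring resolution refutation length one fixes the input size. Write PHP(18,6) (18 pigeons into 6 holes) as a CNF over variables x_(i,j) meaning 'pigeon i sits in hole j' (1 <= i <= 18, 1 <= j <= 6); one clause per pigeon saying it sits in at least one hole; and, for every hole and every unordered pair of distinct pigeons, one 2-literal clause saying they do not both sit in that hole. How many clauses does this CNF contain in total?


PHP(18,6): 18 pigeons, 6 holes, 18*6 = 108 variables.
- pigeon clauses: one per pigeon -> 18 clauses
- hole clauses: 6 holes * C(18,2) = 6 * 153 -> 918 clauses
Total clauses = 18 + 918 = 936

936


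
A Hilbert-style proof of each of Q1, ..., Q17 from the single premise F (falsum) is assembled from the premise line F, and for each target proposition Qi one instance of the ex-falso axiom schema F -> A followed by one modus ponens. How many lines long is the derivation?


Ex falso, line by line:
- 1 premise line (F)
- 17 targets, each needing 1 axiom instance (F -> Qi) + 1 MP = 2 lines: 2 * 17 = 34
Total = 1 + 34 = 35 lines.

35


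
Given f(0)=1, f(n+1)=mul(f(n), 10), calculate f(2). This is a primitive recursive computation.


f(0) = 1
f(1) = mul(f(0), 10) = mul(1, 10) = 10
f(2) = mul(f(1), 10) = mul(10, 10) = 100


100


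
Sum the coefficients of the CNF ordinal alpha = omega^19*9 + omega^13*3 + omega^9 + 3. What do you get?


CNF: omega^19*9 + omega^13*3 + omega^9 + 3
Coefficients: 9 + 3 + 1 + 3 = 16

16


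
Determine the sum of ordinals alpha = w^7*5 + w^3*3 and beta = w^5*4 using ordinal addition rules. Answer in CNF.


Ordinal addition (w^7*5 + w^3*3) + w^5*4:
alpha's leading term has exponent 7 > beta's exponent 5, so it survives.
alpha's tail term has exponent 3 < beta's exponent 5, so it is absorbed by beta.
In ordinal addition, any term followed by a strictly larger-exponent term is absorbed.
Result = w^7*5 + w^5*4

w^7*5 + w^5*4


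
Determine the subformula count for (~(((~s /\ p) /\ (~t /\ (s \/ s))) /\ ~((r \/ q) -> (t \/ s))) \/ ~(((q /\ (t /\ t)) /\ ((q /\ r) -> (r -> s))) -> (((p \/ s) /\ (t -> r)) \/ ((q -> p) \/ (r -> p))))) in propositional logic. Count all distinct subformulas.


Formula: (~(((~s /\ p) /\ (~t /\ (s \/ s))) /\ ~((r \/ q) -> (t \/ s))) \/ ~(((q /\ (t /\ t)) /\ ((q /\ r) -> (r -> s))) -> (((p \/ s) /\ (t -> r)) \/ ((q -> p) \/ (r -> p)))))
Subformulas found:
  1. r
  2. p
  3. q
  4. s
  5. t
  6. ~t
  7. ~s
  8. (s \/ s)
  9. (r -> p)
  10. (q -> p)
  11. (t \/ s)
  12. (q /\ r)
  13. (t /\ t)
  14. (r \/ q)
  15. (p \/ s)
  16. (r -> s)
  17. (t -> r)
  18. (~s /\ p)
  19. (q /\ (t /\ t))
  20. (~t /\ (s \/ s))
  21. ((p \/ s) /\ (t -> r))
  22. ((q /\ r) -> (r -> s))
  23. ((r \/ q) -> (t \/ s))
  24. ((q -> p) \/ (r -> p))
  25. ~((r \/ q) -> (t \/ s))
  26. ((~s /\ p) /\ (~t /\ (s \/ s)))
  27. ((q /\ (t /\ t)) /\ ((q /\ r) -> (r -> s)))
  28. (((p \/ s) /\ (t -> r)) \/ ((q -> p) \/ (r -> p)))
  29. (((~s /\ p) /\ (~t /\ (s \/ s))) /\ ~((r \/ q) -> (t \/ s)))
  30. ~(((~s /\ p) /\ (~t /\ (s \/ s))) /\ ~((r \/ q) -> (t \/ s)))
  31. (((q /\ (t /\ t)) /\ ((q /\ r) -> (r -> s))) -> (((p \/ s) /\ (t -> r)) \/ ((q -> p) \/ (r -> p))))
  32. ~(((q /\ (t /\ t)) /\ ((q /\ r) -> (r -> s))) -> (((p \/ s) /\ (t -> r)) \/ ((q -> p) \/ (r -> p))))
  33. (~(((~s /\ p) /\ (~t /\ (s \/ s))) /\ ~((r \/ q) -> (t \/ s))) \/ ~(((q /\ (t /\ t)) /\ ((q /\ r) -> (r -> s))) -> (((p \/ s) /\ (t -> r)) \/ ((q -> p) \/ (r -> p)))))
Total distinct subformulas = 33

33


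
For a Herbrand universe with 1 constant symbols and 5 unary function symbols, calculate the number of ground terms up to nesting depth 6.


Herbrand terms by depth:
Depth 0: 1 constants
Depth 1: 5 new terms (running total: 6)
Depth 2: 25 new terms (running total: 31)
Depth 3: 125 new terms (running total: 156)
Depth 4: 625 new terms (running total: 781)
Depth 5: 3125 new terms (running total: 3906)
Depth 6: 15625 new terms (running total: 19531)
Total distinct ground terms = 19531

19531


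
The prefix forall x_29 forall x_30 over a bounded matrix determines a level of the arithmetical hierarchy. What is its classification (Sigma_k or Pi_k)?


Leading quantifier is forall, so the class is Pi.
Number of quantifier blocks = alternations + 1 = 0 + 1 = 1.
Classification: Pi_1

Pi_1


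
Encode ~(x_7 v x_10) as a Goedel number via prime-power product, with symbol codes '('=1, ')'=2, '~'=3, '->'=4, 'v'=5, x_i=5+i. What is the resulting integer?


Formula: ~(x_7 v x_10)
Symbol codes: [3, 1, 12, 5, 15, 2]
Primes: [2, 3, 5, 7, 11, 13]
p_1^3 = 2^3 = 8
p_2^1 = 3^1 = 3
p_3^12 = 5^12 = 244140625
p_4^5 = 7^5 = 16807
p_5^15 = 11^15 = 4177248169415651
p_6^2 = 13^2 = 169
Product = 69521394651500009966794921875000

69521394651500009966794921875000


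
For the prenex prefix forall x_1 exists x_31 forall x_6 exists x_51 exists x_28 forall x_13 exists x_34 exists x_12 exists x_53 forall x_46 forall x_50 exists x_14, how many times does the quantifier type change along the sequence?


Walk the prefix and count type changes:
  position 1: forall -> exists <-- alternation
  position 2: exists -> forall <-- alternation
  position 3: forall -> exists <-- alternation
  position 4: exists -> exists
  position 5: exists -> forall <-- alternation
  position 6: forall -> exists <-- alternation
  position 7: exists -> exists
  position 8: exists -> exists
  position 9: exists -> forall <-- alternation
  position 10: forall -> forall
  position 11: forall -> exists <-- alternation
Total alternations = 7

7


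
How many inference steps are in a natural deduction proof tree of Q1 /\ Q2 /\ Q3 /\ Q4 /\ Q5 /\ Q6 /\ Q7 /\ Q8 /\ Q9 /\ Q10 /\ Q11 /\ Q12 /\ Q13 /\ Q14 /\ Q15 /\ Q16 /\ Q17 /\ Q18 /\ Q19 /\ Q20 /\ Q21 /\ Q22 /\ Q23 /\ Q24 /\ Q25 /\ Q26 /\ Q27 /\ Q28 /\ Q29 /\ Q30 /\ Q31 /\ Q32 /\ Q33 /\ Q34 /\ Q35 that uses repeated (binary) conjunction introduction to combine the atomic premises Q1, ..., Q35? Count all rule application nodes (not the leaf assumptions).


The target conjunction has 35 conjuncts, i.e. 34 binary /\ connectives.
Each conjunction-intro joins two pieces, so 35 atoms require 35-1 = 34 applications.
Total inference nodes = 34

34


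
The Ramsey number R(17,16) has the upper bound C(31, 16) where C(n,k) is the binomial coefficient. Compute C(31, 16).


R(17,16) <= C(17+16-2, 17-1) = C(31, 16)
C(31, 16) = 31! / (16! * 15!)
= 300540195

300540195


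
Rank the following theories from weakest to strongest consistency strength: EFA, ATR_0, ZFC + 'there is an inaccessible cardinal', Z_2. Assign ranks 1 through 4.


Ordering by consistency strength:
1. EFA
2. ATR_0
3. Z_2
4. ZFC + 'there is an inaccessible cardinal'


EFA=1, ATR_0=2, ZFC + 'there is an inaccessible cardinal'=4, Z_2=3


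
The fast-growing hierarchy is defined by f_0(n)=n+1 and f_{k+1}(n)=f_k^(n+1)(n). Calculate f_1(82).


f_1(82) = f_0^83(82)
f_0 adds 1 each time, applied 83 times.
f_1(82) = 82 + 83 = 165

165


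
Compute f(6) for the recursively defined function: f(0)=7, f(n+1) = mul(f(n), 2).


f(0) = 7
f(1) = mul(f(0), 2) = mul(7, 2) = 14
f(2) = mul(f(1), 2) = mul(14, 2) = 28
f(3) = mul(f(2), 2) = mul(28, 2) = 56
f(4) = mul(f(3), 2) = mul(56, 2) = 112
f(5) = mul(f(4), 2) = mul(112, 2) = 224
f(6) = mul(f(5), 2) = mul(224, 2) = 448


448


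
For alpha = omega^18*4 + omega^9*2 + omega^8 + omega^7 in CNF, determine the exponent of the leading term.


CNF: omega^18*4 + omega^9*2 + omega^8 + omega^7
The leading term is omega^18*4, which has exponent 18.

18


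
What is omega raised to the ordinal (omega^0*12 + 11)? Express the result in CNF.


omega^(omega^0*12 + 11):
omega^0 = 1, so the exponent is 12 + 11 = 23 (finite ordinal addition).
Result = omega^23, already a single CNF term.

omega^23


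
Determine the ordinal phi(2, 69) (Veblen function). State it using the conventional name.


phi(2, 69):
phi(2, beta) = zeta_beta (the beta-th zeta number, fixed point of epsilon).
phi(2, 69) = zeta_69

zeta_69


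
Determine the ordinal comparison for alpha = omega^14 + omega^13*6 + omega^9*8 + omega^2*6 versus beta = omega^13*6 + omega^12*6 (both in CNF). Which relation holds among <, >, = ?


Compare term by term from highest exponent:
alpha = omega^14 + omega^13*6 + omega^9*8 + omega^2*6
beta = omega^13*6 + omega^12*6
Term 1: alpha has omega^14*1, beta has omega^13*6
Term 2: alpha has omega^13*6, beta has omega^12*6
Term 3: alpha has omega^9*8, beta has omega^0*0
Term 4: alpha has omega^2*6, beta has omega^0*0
Result: alpha > beta

alpha > beta


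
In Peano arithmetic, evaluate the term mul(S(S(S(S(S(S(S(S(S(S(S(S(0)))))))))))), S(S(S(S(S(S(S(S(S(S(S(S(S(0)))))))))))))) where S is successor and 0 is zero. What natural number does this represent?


mul(S^12(0), S^13(0)):
S^12(0) = 12
S^13(0) = 13
12 * 13 = 156

156


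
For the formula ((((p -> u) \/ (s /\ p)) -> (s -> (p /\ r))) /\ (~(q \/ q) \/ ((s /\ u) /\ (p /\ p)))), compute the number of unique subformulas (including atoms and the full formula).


Formula: ((((p -> u) \/ (s /\ p)) -> (s -> (p /\ r))) /\ (~(q \/ q) \/ ((s /\ u) /\ (p /\ p))))
Subformulas found:
  1. r
  2. q
  3. u
  4. s
  5. p
  6. (p -> u)
  7. (s /\ p)
  8. (s /\ u)
  9. (p /\ r)
  10. (p /\ p)
  11. (q \/ q)
  12. ~(q \/ q)
  13. (s -> (p /\ r))
  14. ((p -> u) \/ (s /\ p))
  15. ((s /\ u) /\ (p /\ p))
  16. (~(q \/ q) \/ ((s /\ u) /\ (p /\ p)))
  17. (((p -> u) \/ (s /\ p)) -> (s -> (p /\ r)))
  18. ((((p -> u) \/ (s /\ p)) -> (s -> (p /\ r))) /\ (~(q \/ q) \/ ((s /\ u) /\ (p /\ p))))
Total distinct subformulas = 18

18


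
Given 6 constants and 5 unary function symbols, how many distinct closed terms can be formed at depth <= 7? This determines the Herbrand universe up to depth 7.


Herbrand terms by depth:
Depth 0: 6 constants
Depth 1: 30 new terms (running total: 36)
Depth 2: 150 new terms (running total: 186)
Depth 3: 750 new terms (running total: 936)
Depth 4: 3750 new terms (running total: 4686)
Depth 5: 18750 new terms (running total: 23436)
Depth 6: 93750 new terms (running total: 117186)
Depth 7: 468750 new terms (running total: 585936)
Total distinct ground terms = 585936

585936


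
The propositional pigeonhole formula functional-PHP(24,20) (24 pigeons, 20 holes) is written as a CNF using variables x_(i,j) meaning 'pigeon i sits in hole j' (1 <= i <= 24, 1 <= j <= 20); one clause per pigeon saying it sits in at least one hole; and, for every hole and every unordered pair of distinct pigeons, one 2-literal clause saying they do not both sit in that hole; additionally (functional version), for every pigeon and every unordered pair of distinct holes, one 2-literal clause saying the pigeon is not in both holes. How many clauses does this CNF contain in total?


functional-PHP(24,20): 24 pigeons, 20 holes, 24*20 = 480 variables.
- pigeon clauses: one per pigeon -> 24 clauses
- hole clauses: 20 holes * C(24,2) = 20 * 276 -> 5520 clauses
- functional clauses: 24 pigeons * C(20,2) = 24 * 190 -> 4560 clauses
Total clauses = 24 + 5520 + 4560 = 10104

10104


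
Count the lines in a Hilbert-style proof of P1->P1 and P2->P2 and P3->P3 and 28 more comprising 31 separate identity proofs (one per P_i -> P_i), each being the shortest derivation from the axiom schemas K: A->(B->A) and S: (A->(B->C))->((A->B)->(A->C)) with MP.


The shortest proof of A->A from K and S in the Hilbert calculus has exactly 5 lines:
(1) K instance A->((A->A)->A), (2) S instance, (3) MP on 1,2, (4) K instance A->(A->A), (5) MP on 3,4.
For 31 independent identities: 31 * 5 = 155 lines total.

155


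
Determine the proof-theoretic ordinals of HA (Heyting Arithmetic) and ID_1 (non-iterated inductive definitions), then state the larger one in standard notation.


Proof-theoretic ordinal of HA (Heyting Arithmetic): epsilon_0
Proof-theoretic ordinal of ID_1 (non-iterated inductive definitions): psi_0(epsilon_{Omega+1})
Comparing: epsilon_0 < psi_0(epsilon_{Omega+1}).
The larger ordinal is psi_0(epsilon_{Omega+1}) (from ID_1 (non-iterated inductive definitions)).

psi_0(epsilon_{Omega+1})


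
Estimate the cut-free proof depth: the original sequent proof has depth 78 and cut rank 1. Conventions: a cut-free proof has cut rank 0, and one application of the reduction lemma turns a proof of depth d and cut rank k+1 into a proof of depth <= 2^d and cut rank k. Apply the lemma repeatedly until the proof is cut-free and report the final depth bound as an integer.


Each rank reduction sends depth d to at most 2^d; cut rank r needs r reductions.
2_0(78) = 78
2_1(78) = 2^78 = 302231454903657293676544
Cut-free depth bound = 302231454903657293676544

302231454903657293676544


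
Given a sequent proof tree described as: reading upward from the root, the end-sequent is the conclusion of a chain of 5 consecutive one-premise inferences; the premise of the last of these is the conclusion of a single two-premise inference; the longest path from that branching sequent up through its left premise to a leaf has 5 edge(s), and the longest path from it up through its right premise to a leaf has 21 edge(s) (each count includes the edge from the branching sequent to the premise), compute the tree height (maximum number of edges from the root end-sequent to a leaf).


Longest path through the left premise: 5 edges (measured from the branching sequent)
Longest path through the right premise: 21 edges
Height of the subtree rooted at the branching sequent: max(5, 21) = 21
The branching sequent sits 5 edges above the root (the chain of one-premise inferences), so height = 21 + 5 = 26

26


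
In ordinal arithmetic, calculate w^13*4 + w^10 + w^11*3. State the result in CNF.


Ordinal addition (w^13*4 + w^10) + w^11*3:
alpha's leading term has exponent 13 > beta's exponent 11, so it survives.
alpha's tail term has exponent 10 < beta's exponent 11, so it is absorbed by beta.
In ordinal addition, any term followed by a strictly larger-exponent term is absorbed.
Result = w^13*4 + w^11*3

w^13*4 + w^11*3


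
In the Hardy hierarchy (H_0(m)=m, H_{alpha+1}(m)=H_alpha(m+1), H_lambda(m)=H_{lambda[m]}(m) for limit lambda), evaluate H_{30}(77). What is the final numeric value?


H_30(77):
For finite ordinals k, H_k(n) = n + k (each successor step adds 1).
H_30(77) = 77 + 30 = 107

107


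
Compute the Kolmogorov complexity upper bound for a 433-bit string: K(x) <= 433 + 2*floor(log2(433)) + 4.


floor(log2(433)) = 8
2 * 8 = 16
K(x) <= 433 + 16 + 4 = 453

453


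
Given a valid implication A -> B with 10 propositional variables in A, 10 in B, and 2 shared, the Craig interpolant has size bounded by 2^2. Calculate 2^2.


Shared atoms = 2
Craig interpolant size bound = 2^2
= 4

4


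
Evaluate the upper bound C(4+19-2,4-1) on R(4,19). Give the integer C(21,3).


R(4,19) <= C(4+19-2, 4-1) = C(21, 3)
C(21, 3) = 21! / (3! * 18!)
= 1330

1330


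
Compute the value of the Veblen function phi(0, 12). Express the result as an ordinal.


phi(0, 12):
phi(0, beta) = omega^beta by definition.
phi(0, 12) = omega^12

omega^12


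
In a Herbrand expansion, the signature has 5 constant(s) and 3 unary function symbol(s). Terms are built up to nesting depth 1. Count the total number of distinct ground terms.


Herbrand terms by depth:
Depth 0: 5 constants
Depth 1: 15 new terms (running total: 20)
Total distinct ground terms = 20

20


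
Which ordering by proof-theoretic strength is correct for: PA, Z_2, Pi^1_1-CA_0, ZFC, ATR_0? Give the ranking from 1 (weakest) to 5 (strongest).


Ordering by consistency strength:
1. PA
2. ATR_0
3. Pi^1_1-CA_0
4. Z_2
5. ZFC


PA=1, Z_2=4, Pi^1_1-CA_0=3, ZFC=5, ATR_0=2


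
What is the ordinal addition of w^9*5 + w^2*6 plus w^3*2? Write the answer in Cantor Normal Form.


Ordinal addition (w^9*5 + w^2*6) + w^3*2:
alpha's leading term has exponent 9 > beta's exponent 3, so it survives.
alpha's tail term has exponent 2 < beta's exponent 3, so it is absorbed by beta.
In ordinal addition, any term followed by a strictly larger-exponent term is absorbed.
Result = w^9*5 + w^3*2

w^9*5 + w^3*2


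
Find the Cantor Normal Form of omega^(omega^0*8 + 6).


omega^(omega^0*8 + 6):
omega^0 = 1, so the exponent is 8 + 6 = 14 (finite ordinal addition).
Result = omega^14, already a single CNF term.

omega^14


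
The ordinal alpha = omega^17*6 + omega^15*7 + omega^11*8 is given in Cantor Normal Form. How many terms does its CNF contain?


CNF: omega^17*6 + omega^15*7 + omega^11*8
Count the summands separated by '+':
  term 1: omega^17*6
  term 2: omega^15*7
  term 3: omega^11*8
Total terms = 3

3


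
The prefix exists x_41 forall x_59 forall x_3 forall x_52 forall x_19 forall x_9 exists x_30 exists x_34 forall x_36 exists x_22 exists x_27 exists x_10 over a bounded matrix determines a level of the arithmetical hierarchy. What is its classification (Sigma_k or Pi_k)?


Leading quantifier is exists, so the class is Sigma.
Number of quantifier blocks = alternations + 1 = 4 + 1 = 5.
Classification: Sigma_5

Sigma_5


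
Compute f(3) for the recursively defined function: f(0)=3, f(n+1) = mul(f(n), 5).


f(0) = 3
f(1) = mul(f(0), 5) = mul(3, 5) = 15
f(2) = mul(f(1), 5) = mul(15, 5) = 75
f(3) = mul(f(2), 5) = mul(75, 5) = 375


375


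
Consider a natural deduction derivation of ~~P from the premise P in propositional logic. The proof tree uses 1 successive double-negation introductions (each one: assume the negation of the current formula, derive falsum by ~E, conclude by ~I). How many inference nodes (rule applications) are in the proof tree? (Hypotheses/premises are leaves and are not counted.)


Each double-negation introduction (from C infer ~~C) uses 2 inference nodes: one ~E (C and ~C give falsum) and one ~I (discharge ~C).
1 double negations = 1 * 2 = 2 inference nodes.

2


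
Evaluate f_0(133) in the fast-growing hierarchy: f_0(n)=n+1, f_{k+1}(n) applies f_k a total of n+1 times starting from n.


f_0(133) = 133 + 1 = 134

134


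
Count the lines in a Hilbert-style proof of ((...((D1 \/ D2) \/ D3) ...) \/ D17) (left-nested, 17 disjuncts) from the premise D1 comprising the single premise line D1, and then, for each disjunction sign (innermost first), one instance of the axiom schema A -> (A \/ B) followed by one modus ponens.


Building the left-nested 17-ary disjunction from D1:
- 1 premise line (D1)
- 17 disjuncts means 16 disjunction signs; each needs 1 axiom instance + 1 MP = 2 lines: 2 * 16 = 32
Total = 1 + 32 = 33 lines.

33


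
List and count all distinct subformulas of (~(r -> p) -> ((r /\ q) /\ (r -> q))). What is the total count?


Formula: (~(r -> p) -> ((r /\ q) /\ (r -> q)))
Subformulas found:
  1. q
  2. r
  3. p
  4. (r -> q)
  5. (r -> p)
  6. (r /\ q)
  7. ~(r -> p)
  8. ((r /\ q) /\ (r -> q))
  9. (~(r -> p) -> ((r /\ q) /\ (r -> q)))
Total distinct subformulas = 9

9


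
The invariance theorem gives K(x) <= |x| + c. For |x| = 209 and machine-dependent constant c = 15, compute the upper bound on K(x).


K(x) <= |x| + c = 209 + 15 = 224

224


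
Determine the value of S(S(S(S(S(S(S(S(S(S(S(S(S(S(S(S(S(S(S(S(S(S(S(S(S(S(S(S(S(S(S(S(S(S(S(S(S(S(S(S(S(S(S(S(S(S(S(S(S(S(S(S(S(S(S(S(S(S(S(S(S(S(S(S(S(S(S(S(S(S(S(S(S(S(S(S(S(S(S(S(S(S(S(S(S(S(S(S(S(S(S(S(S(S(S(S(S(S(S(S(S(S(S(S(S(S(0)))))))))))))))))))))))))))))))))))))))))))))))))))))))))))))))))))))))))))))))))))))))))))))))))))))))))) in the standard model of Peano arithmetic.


Counting successors applied to 0:
106 applications of S to 0 = 106

106


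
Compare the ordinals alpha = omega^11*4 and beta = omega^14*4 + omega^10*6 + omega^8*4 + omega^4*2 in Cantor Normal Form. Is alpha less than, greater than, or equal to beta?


Compare term by term from highest exponent:
alpha = omega^11*4
beta = omega^14*4 + omega^10*6 + omega^8*4 + omega^4*2
Term 1: alpha has omega^11*4, beta has omega^14*4
Term 2: alpha has omega^0*0, beta has omega^10*6
Term 3: alpha has omega^0*0, beta has omega^8*4
Term 4: alpha has omega^0*0, beta has omega^4*2
Result: alpha < beta

alpha < beta


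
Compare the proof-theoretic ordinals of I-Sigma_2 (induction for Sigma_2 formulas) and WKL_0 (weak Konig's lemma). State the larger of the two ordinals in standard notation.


Proof-theoretic ordinal of I-Sigma_2 (induction for Sigma_2 formulas): omega^(omega^omega)
Proof-theoretic ordinal of WKL_0 (weak Konig's lemma): omega^omega
Comparing: omega^omega < omega^(omega^omega).
The larger ordinal is omega^(omega^omega) (from I-Sigma_2 (induction for Sigma_2 formulas)).

omega^(omega^omega)


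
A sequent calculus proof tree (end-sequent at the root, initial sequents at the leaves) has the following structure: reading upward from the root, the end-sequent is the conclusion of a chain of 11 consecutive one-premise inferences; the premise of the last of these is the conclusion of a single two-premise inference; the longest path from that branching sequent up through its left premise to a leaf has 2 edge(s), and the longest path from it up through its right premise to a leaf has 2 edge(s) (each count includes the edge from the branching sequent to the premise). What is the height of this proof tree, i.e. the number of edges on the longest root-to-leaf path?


Longest path through the left premise: 2 edges (measured from the branching sequent)
Longest path through the right premise: 2 edges
Height of the subtree rooted at the branching sequent: max(2, 2) = 2
The branching sequent sits 11 edges above the root (the chain of one-premise inferences), so height = 2 + 11 = 13

13


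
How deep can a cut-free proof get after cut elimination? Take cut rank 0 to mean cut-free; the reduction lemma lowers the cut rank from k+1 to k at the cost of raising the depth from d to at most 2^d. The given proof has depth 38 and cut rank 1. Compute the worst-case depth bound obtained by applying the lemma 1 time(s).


Each rank reduction sends depth d to at most 2^d; cut rank r needs r reductions.
2_0(38) = 38
2_1(38) = 2^38 = 274877906944
Cut-free depth bound = 274877906944

274877906944


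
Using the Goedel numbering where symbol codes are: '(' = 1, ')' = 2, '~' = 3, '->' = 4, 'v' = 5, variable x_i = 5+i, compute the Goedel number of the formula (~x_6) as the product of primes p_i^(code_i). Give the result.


Formula: (~x_6)
Symbol codes: [1, 3, 11, 2]
Primes: [2, 3, 5, 7]
p_1^1 = 2^1 = 2
p_2^3 = 3^3 = 27
p_3^11 = 5^11 = 48828125
p_4^2 = 7^2 = 49
Product = 129199218750

129199218750


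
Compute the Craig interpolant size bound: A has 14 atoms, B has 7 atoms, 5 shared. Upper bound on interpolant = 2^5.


Shared atoms = 5
Craig interpolant size bound = 2^5
= 32

32


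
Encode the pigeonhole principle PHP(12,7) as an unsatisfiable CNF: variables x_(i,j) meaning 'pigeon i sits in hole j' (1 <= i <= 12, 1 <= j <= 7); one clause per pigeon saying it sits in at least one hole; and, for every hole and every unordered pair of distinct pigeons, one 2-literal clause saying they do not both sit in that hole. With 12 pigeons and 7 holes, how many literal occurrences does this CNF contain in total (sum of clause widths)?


PHP(12,7): 12 pigeons, 7 holes, 12*7 = 84 variables.
- pigeon clauses: one per pigeon -> 12 clauses of width 7 -> 84 literals
- hole clauses: 7 holes * C(12,2) = 7 * 66 -> 462 clauses of width 2 -> 924 literals
Total literal occurrences = 84 + 924 = 1008

1008


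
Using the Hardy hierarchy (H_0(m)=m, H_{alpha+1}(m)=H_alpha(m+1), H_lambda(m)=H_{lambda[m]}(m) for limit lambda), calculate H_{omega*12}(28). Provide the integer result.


H_{omega*12}(28):
For the Hardy hierarchy, H_{omega*k}(n) = 2^k * n.
2^12 = 4096.
4096 * 28 = 114688

114688


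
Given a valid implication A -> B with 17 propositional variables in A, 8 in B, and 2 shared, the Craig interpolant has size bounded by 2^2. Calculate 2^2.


Shared atoms = 2
Craig interpolant size bound = 2^2
= 4

4


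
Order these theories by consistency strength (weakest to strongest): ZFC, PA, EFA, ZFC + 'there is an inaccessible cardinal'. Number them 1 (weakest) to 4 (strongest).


Ordering by consistency strength:
1. EFA
2. PA
3. ZFC
4. ZFC + 'there is an inaccessible cardinal'


ZFC=3, PA=2, EFA=1, ZFC + 'there is an inaccessible cardinal'=4
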